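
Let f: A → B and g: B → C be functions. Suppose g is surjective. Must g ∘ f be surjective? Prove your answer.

No. Take A = {1}, B = C = {1, 2, 3}, f(1) = 1, and g = identity (surjective).
Then (g ∘ f)(1) = 1, and 3 ∈ C has no preimage under g ∘ f, so g ∘ f is not surjective.

not surjective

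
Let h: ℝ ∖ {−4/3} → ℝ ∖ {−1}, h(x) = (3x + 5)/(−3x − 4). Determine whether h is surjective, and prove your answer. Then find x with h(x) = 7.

-11/8

For any y ≠ −1, solving y(−3x − 4) = 3x + 5 for x gives a well-defined x ≠ −4/3. So h is surjective.
Solving h(x) = 7: cross-multiplying gives 3x + 5 = 7(−3x − 4), which rearranges to 24x = −33, so x = −11/8.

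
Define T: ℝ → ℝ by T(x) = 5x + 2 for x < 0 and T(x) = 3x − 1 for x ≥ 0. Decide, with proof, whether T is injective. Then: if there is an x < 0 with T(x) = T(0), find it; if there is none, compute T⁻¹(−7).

-3/5

Both pieces are strictly increasing (slopes 5 and 3), so each is injective on its own interval.
The left piece maps (−∞, 0) onto (−∞, 2); the right piece maps [0, ∞) onto [−1, ∞).
These images overlap. In particular T(0) = −1 (right piece), and solving 5x + 2 = −1 on the left piece gives x = −3/5 < 0.
So T(−3/5) = T(0) with −3/5 ≠ 0, and T is not injective. This x = −3/5 is the requested value below 0.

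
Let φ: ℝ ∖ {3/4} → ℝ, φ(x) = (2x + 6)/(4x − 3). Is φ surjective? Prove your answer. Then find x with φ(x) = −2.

If φ(x) = 1/2, cross-multiplying gives 4(2x + 6) = 2(4x − 3), which simplifies to 24 = −6 — false.  So 1/2 has no preimage and φ is not surjective.
Solving φ(x) = −2: cross-multiplying gives 2x + 6 = −2(4x − 3), which rearranges to 10x = 0, so x = 0.

0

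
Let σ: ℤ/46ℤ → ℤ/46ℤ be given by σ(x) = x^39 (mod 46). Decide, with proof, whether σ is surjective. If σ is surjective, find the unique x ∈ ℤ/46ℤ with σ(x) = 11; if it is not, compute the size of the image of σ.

17

Computing x^39 mod 46 for each x (by repeated squaring, reducing mod 46 at every step), the values σ(0), σ(1), …, σ(45) are: 0, 1, 18, 39, 2, 15, 12, 19, 36, 3, 40, 37, 32, 29, 20, 33, 4, 11, 8, 21, 30, 5, 22, 23, 24, 41, 16, 25, 38, 35, 42, 13, 26, 17, 14, 9, 6, 43, 10, 27, 34, 31, 44, 7, 28, 45.
Every element of ℤ/46ℤ appears exactly once in this list, so σ is a bijection, and in particular surjective.
Since σ is surjective, we read off the preimage of 11 from the same table: σ(17) = 11, so σ⁻¹(11) = 17.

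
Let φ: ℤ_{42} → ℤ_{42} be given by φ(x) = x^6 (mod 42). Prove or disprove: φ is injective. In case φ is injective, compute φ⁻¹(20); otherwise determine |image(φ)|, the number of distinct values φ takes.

8

φ(2): Repeated squaring mod 42: 2^1 ≡ 2, 2^2 ≡ 2² = 4, 2^4 ≡ 4² = 16. Since 6 = 4 + 2, 2^6 ≡ 16·4: 16·4 = 64 ≡ 22. So 2^6 ≡ 22 (mod 42).
φ(4): Repeated squaring mod 42: 4^1 ≡ 4, 4^2 ≡ 4² = 16, 4^4 ≡ 16² = 256 ≡ 4. Since 6 = 4 + 2, 4^6 ≡ 4·16: 4·16 = 64 ≡ 22. So 4^6 ≡ 22 (mod 42).
So φ(2) = φ(4) = 22 while 2 ≠ 4, so φ is not injective.
Since φ is not injective, we determine |image(φ)|. Computing x^6 mod 42 for each x (by repeated squaring, reducing mod 42 at every step), the values φ(0), φ(1), …, φ(41) are: 0, 1, 22, 15, 22, 1, 36, 7, 22, 15, 22, 1, 36, 1, 28, 15, 22, 1, 36, 1, 22, 21, 22, 1, 36, 1, 22, 15, 28, 1, 36, 1, 22, 15, 22, 7, 36, 1, 22, 15, 22, 1.
The distinct values are {0, 1, 7, 15, 21, 22, 28, 36}; there are 8 of them.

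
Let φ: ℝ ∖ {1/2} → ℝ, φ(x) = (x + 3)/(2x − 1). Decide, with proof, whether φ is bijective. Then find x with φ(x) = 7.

10/13

If φ(x) = 1/2, cross-multiplying gives 2(x + 3) = 1(2x − 1), which simplifies to 6 = −1 — false.  So 1/2 has no preimage and φ is not surjective.
So φ is not bijective.
Solving φ(x) = 7: cross-multiplying gives x + 3 = 7(2x − 1), which rearranges to −13x = −10, so x = 10/13.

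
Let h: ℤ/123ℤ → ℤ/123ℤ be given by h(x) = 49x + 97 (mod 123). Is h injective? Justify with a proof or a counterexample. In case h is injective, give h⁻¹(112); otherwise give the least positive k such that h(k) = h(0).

Suppose h(x_1) = h(x_2) in ℤ/123ℤ. Then 49x_1 + 97 ≡ 49x_2 + 97 (mod 123), thus 49(x_1 − x_2) ≡ 0 (mod 123).
Since gcd(49, 123) = 1, 49 is invertible modulo 123, therefore x_1 − x_2 ≡ 0 (mod 123), i.e. x_1 = x_2.
Hence h is injective.
We now compute 49⁻¹ mod 123 explicitly. Euclid's algorithm: 123 = 2·49 + 25, 49 = 1·25 + 24, 25 = 1·24 + 1; back-substituting gives 1 = 118·49 − 47·123, so 49⁻¹ ≡ 118 (mod 123).
Since h is injective, we compute h⁻¹(112): solve 49x + 97 ≡ 112 (mod 123), i.e. 49x ≡ 15 (mod 123).
Multiplying by 49⁻¹ = 118 gives x ≡ 118·15 = 1770 = 14·123 + 48 ≡ 48 (mod 123).
Check: h(48) = 49·48 + 97 = 2449 = 19·123 + 112 ≡ 112 (mod 123).

48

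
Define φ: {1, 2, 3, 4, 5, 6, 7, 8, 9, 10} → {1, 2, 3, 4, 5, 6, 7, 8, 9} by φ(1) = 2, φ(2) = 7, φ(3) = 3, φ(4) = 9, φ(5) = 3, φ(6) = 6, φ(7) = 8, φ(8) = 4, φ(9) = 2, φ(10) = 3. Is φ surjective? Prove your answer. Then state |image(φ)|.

No element maps to 1, so φ is not surjective.
The image of φ is {2, 3, 4, 6, 7, 8, 9}, which has 7 elements.

7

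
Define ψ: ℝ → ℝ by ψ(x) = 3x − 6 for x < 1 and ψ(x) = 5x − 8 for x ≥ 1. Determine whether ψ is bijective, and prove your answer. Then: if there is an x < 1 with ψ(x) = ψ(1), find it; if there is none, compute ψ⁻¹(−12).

Both pieces are strictly increasing (slopes 3 and 5), so each is injective on its own interval.
The left piece maps (−∞, 1) onto (−∞, −3); the right piece maps [1, ∞) onto [−3, ∞).
Since −3 = −3, the images partition ℝ: ψ is injective and surjective, hence bijective.
Because the two images are disjoint, no x < 1 has ψ(x) = ψ(1), so we compute ψ⁻¹(−12): −12 lies in (−∞, −3), so solve 3x − 6 = −12: x = (−12 + 6)/3 = −2.

-2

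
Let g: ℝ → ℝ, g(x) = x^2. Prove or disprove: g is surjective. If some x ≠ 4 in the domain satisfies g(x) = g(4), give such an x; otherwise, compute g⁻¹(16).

Since 2 is even, x^2 ≥ 0 for all x ∈ ℝ, so −1 ∈ ℝ has no preimage. Hence g is not surjective.
For the follow-up, such an x exists: taking x = −4 ∈ ℝ gives g(−4) = 16 = g(4) with −4 ≠ 4.

-4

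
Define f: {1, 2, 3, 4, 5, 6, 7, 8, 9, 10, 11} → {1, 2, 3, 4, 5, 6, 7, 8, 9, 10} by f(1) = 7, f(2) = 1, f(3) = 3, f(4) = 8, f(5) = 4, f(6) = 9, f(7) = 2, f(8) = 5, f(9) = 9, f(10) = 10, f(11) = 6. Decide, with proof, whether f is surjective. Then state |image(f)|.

Every element of the codomain has a preimage: 1 = f(2), 2 = f(7), 3 = f(3), 4 = f(5), 5 = f(8), 6 = f(11), 7 = f(1), 8 = f(4), 9 = f(6), 10 = f(10).
Hence f is surjective.
The image of f is {1, 2, 3, 4, 5, 6, 7, 8, 9, 10}, which has 10 elements.

10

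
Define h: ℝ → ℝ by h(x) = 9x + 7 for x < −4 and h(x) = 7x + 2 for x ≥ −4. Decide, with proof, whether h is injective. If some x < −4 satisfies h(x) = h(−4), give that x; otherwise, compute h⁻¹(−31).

-38/9

Both pieces are strictly increasing (slopes 9 and 7), so each is injective on its own interval.
The left piece maps (−∞, −4) onto (−∞, −29); the right piece maps [−4, ∞) onto [−26, ∞).
These images are disjoint, so no value is attained by both pieces. So h is injective.
Because the two images are disjoint, no x < −4 has h(x) = h(−4), so we compute h⁻¹(−31): −31 lies in (−∞, −29), so solve 9x + 7 = −31: x = (−31 − 7)/9 = −38/9.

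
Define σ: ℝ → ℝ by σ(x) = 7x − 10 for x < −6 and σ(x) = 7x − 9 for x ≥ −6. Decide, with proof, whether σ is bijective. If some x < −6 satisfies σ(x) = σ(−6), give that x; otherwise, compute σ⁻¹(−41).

-32/7

Both pieces are strictly increasing (slopes 7 and 7), so each is injective on its own interval.
The left piece maps (−∞, −6) onto (−∞, −52); the right piece maps [−6, ∞) onto [−51, ∞).
The images leave a gap (−52 has no preimage), so σ is not surjective, hence not bijective.
Because the two images are disjoint, no x < −6 has σ(x) = σ(−6), so we compute σ⁻¹(−41): −41 lies in [−51, ∞), so solve 7x − 9 = −41: x = (−41 + 9)/7 = −32/7.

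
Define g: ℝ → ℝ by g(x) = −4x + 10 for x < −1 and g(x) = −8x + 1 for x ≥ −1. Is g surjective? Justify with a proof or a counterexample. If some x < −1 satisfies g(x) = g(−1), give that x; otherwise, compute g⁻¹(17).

-7/4

Both pieces are strictly decreasing (slopes −4 and −8), so each is injective on its own interval.
The left piece maps (−∞, −1) onto (14, ∞); the right piece maps [−1, ∞) onto (−∞, 9].
The union (14, ∞) ∪ (−∞, 9] omits the interval between 14 and 9; in particular 14 has no preimage. So g is not surjective.
Because the two images are disjoint, no x < −1 has g(x) = g(−1), so we compute g⁻¹(17): 17 lies in (14, ∞), so solve −4x + 10 = 17: x = (17 − 10)/(−4) = −7/4.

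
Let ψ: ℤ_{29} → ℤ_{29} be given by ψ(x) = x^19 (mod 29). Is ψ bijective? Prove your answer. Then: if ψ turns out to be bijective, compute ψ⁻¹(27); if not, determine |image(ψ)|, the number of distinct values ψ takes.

21

Since 29 is prime, the nonzero elements of ℤ_{29} form a cyclic group of order 28.
As gcd(19, 28) = 1, raising to the 19th power is a bijection on this group: if u^19 ≡ v^19 then (uv^{−1})^19 = 1, and the only element of order dividing gcd(19, 28) = 1 is 1, so u = v.
With ψ(0) = 0 this makes ψ injective on all of ℤ_{29}, hence bijective (finite equal-size domain and codomain). In particular ψ is bijective.
Since ψ is bijective, we find the preimage of 27. The inverse of x ↦ x^19 on (ℤ_{29})^× is x ↦ x^3, because 19·3 = 57 = 2·28 + 1 ≡ 1 (mod 28) and x^{28} = 1 for x ≠ 0 (Fermat). So ψ⁻¹(27) = 27^3 mod 29.
Repeated squaring mod 29: 27^1 ≡ 27, 27^2 ≡ 27² = 729 ≡ 4. Since 3 = 2 + 1, 27^3 ≡ 4·27: 4·27 = 108 ≡ 21. So 27^3 ≡ 21 (mod 29).
Hence ψ⁻¹(27) = 21.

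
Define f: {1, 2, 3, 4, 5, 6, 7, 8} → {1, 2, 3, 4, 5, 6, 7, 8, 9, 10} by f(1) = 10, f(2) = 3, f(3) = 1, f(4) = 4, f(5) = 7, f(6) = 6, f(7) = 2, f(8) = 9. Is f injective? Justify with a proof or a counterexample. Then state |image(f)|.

The values f(1), …, f(8) are 10, 3, 1, 4, 7, 6, 2, 9 — all distinct.
So f(a) = f(b) only when a = b, and f is injective.
The image of f is {1, 2, 3, 4, 6, 7, 9, 10}, which has 8 elements.

8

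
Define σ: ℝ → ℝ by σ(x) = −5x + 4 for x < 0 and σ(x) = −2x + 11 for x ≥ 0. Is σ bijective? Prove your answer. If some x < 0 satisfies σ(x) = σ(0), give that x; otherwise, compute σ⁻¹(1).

Both pieces are strictly decreasing (slopes −5 and −2), so each is injective on its own interval.
The left piece maps (−∞, 0) onto (4, ∞); the right piece maps [0, ∞) onto (−∞, 11].
These images overlap. In particular σ(0) = 11 (right piece), and solving −5x + 4 = 11 on the left piece gives x = −7/5 < 0.
So σ(−7/5) = σ(0) with −7/5 ≠ 0, and σ is not injective, hence not bijective. This x = −7/5 is the requested value below 0.

-7/5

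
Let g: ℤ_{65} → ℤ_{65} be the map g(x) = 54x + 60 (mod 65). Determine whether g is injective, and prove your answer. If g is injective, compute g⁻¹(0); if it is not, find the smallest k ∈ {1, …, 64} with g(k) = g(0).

Suppose g(a) = g(b) in ℤ_{65}. Then 54a + 60 ≡ 54b + 60 (mod 65), thus 54(a − b) ≡ 0 (mod 65).
Since gcd(54, 65) = 1, 54 is invertible modulo 65, thus a − b ≡ 0 (mod 65), i.e. a = b.
Therefore g is injective.
We now compute 54⁻¹ mod 65 explicitly. Euclid's algorithm: 65 = 1·54 + 11, 54 = 4·11 + 10, 11 = 1·10 + 1; back-substituting gives 1 = 59·54 − 49·65, so 54⁻¹ ≡ 59 (mod 65).
Since g is injective, we find g⁻¹(0): we need 54x ≡ 0 − 60 ≡ 5 (mod 65). Using 54⁻¹ = 59: x ≡ 59·5 = 295 = 4·65 + 35, so x = 35.
Check: g(35) = 54·35 + 60 = 1950 = 30·65 + 0 ≡ 0 (mod 65).

35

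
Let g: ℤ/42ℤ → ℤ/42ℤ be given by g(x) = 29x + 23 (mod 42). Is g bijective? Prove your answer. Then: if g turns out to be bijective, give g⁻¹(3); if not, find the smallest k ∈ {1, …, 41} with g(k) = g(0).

Recall that g is injective if g(x_1) = g(x_2) implies x_1 = x_2.
If g(x_1) = g(x_2), then 29x_1 ≡ 29x_2 (mod 42). Because gcd(29, 42) = 1, we may cancel 29 to get x_1 ≡ x_2 (mod 42).
We now compute 29⁻¹ mod 42 explicitly. Euclid's algorithm: 42 = 1·29 + 13, 29 = 2·13 + 3, 13 = 4·3 + 1; back-substituting gives 1 = 29·29 − 20·42, so 29⁻¹ ≡ 29 (mod 42).
For any y ∈ ℤ/42ℤ, x = 29(y − 23) mod 42 satisfies g(x) = 29·29(y − 23) + 23 ≡ y (since 29·29 ≡ 1 mod 42). So every y has a preimage.
Thus g is bijective.
Since g is bijective, we find g⁻¹(3): we need 29x ≡ 3 − 23 ≡ 22 (mod 42). Using 29⁻¹ = 29: x ≡ 29·22 = 638 = 15·42 + 8, so x = 8.
Check: g(8) = 29·8 + 23 = 255 = 6·42 + 3 ≡ 3 (mod 42).

8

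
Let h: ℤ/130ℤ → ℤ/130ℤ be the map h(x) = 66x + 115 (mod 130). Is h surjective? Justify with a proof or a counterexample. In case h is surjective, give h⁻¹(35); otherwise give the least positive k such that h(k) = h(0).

65

Recall that h is surjective if every y in the codomain equals h(x) for some x in the domain.
Since gcd(66, 130) = 2, we have 66x ≡ 0 (mod 2) for all x, so h(x) ≡ 1 (mod 2).
But 0 ≢ 1 (mod 2), so 0 ∈ ℤ/130ℤ has no preimage. Thus h is not surjective.
Since h is not surjective, we find the least positive k with h(k) = h(0): this means 66k ≡ 0 (mod 130), i.e. 130 ∣ 66k. Since gcd(66, 130) = 2, dividing through by 2 this holds exactly when 65 ∣ 33k, and as gcd(33, 65) = 1, exactly when 65 ∣ k.
The smallest positive such k is 65.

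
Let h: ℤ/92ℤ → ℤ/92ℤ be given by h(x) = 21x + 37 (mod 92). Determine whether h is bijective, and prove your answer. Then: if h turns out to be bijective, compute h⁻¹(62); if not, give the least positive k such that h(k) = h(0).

45

By definition, h is injective when h(s) = h(t) forces s = t.
If h(s) = h(t), then 21s ≡ 21t (mod 92). Because gcd(21, 92) = 1, we may cancel 21 to get s ≡ t (mod 92).
We now compute 21⁻¹ mod 92 explicitly. Euclid's algorithm: 92 = 4·21 + 8, 21 = 2·8 + 5, 8 = 1·5 + 3, 5 = 1·3 + 2, 3 = 1·2 + 1; back-substituting gives 1 = 57·21 − 13·92, so 21⁻¹ ≡ 57 (mod 92).
For any y ∈ ℤ/92ℤ, x = 57(y − 37) mod 92 satisfies h(x) = 21·57(y − 37) + 37 ≡ y (since 21·57 ≡ 1 mod 92). So every y has a preimage.
Hence h is bijective.
Since h is bijective, we find h⁻¹(62): we need 21x ≡ 62 − 37 ≡ 25 (mod 92). Using 21⁻¹ = 57: x ≡ 57·25 = 1425 = 15·92 + 45, so x = 45.
Check: h(45) = 21·45 + 37 = 982 = 10·92 + 62 ≡ 62 (mod 92).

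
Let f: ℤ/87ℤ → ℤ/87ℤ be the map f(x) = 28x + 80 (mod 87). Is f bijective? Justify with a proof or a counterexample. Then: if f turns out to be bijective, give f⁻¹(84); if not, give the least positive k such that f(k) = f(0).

25

Recall: f is injective when f(u) = f(v) forces u = v.
Suppose f(u) = f(v) in ℤ/87ℤ. Then 28u + 80 ≡ 28v + 80 (mod 87), so 28(u − v) ≡ 0 (mod 87).
Since gcd(28, 87) = 1, 28 is invertible modulo 87, thus u − v ≡ 0 (mod 87), i.e. u = v.
We now compute 28⁻¹ mod 87 explicitly. Euclid's algorithm: 87 = 3·28 + 3, 28 = 9·3 + 1; back-substituting gives 1 = 28·28 − 9·87, so 28⁻¹ ≡ 28 (mod 87).
For any y ∈ ℤ/87ℤ, x = 28(y − 80) mod 87 satisfies f(x) = 28·28(y − 80) + 80 ≡ y (since 28·28 ≡ 1 mod 87). So every y has a preimage.
Thus f is bijective.
Since f is bijective, we find f⁻¹(84): we need 28x ≡ 84 − 80 ≡ 4 (mod 87). Using 28⁻¹ = 28: x ≡ 28·4 = 112 = 1·87 + 25, so x = 25.
Check: f(25) = 28·25 + 80 = 780 = 8·87 + 84 ≡ 84 (mod 87).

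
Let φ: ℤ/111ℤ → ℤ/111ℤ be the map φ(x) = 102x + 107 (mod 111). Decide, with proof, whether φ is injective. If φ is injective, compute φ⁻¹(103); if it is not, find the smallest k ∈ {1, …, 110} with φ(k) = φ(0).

37

We have gcd(102, 111) = 3 > 1. Taking x_1 = 0 and x_2 = 37: φ(0) = 107 and φ(37) = 102·37 + 107 = 3881 ≡ 107 (mod 111).
So φ(0) = φ(37) while 0 ≠ 37, so φ is not injective.
Since φ is not injective, we find the least positive k with φ(k) = φ(0): this means 102k ≡ 0 (mod 111), i.e. 111 ∣ 102k. Since gcd(102, 111) = 3, dividing through by 3 this holds exactly when 37 ∣ 34k, and as gcd(34, 37) = 1, exactly when 37 ∣ k.
The smallest positive such k is 37.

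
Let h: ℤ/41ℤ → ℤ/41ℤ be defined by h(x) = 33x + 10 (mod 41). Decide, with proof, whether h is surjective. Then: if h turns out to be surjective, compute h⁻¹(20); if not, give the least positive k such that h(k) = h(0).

9

Since gcd(33, 41) = 1, 33 is invertible modulo 41. Euclid's algorithm: 41 = 1·33 + 8, 33 = 4·8 + 1; back-substituting gives 1 = 5·33 − 4·41, so 33⁻¹ ≡ 5 (mod 41).
For any y ∈ ℤ/41ℤ, x = 5(y − 10) mod 41 satisfies h(x) = 33·5(y − 10) + 10 ≡ y (since 33·5 ≡ 1 mod 41). So every y has a preimage.
So h is surjective.
Since h is surjective, we find h⁻¹(20): we need 33x ≡ 20 − 10 ≡ 10 (mod 41). Using 33⁻¹ = 5: x ≡ 5·10 = 50 = 1·41 + 9, so x = 9.
Check: h(9) = 33·9 + 10 = 307 = 7·41 + 20 ≡ 20 (mod 41).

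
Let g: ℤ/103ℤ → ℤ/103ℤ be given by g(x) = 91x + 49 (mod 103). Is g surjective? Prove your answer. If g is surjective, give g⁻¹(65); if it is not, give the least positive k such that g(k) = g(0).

Since gcd(91, 103) = 1, 91 is invertible modulo 103. Euclid's algorithm: 103 = 1·91 + 12, 91 = 7·12 + 7, 12 = 1·7 + 5, 7 = 1·5 + 2, 5 = 2·2 + 1; back-substituting gives 1 = 60·91 − 53·103, so 91⁻¹ ≡ 60 (mod 103).
Then y ↦ 60(y − 49) is a two-sided inverse to g, so every y ∈ ℤ/103ℤ has a preimage.
Hence g is surjective.
Since g is surjective, we find g⁻¹(65): we need 91x ≡ 65 − 49 ≡ 16 (mod 103). Using 91⁻¹ = 60: x ≡ 60·16 = 960 = 9·103 + 33, so x = 33.
Check: g(33) = 91·33 + 49 = 3052 = 29·103 + 65 ≡ 65 (mod 103).

33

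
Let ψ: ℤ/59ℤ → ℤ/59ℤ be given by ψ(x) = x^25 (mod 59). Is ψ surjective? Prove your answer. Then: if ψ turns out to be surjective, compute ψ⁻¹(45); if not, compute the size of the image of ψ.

Since 59 is prime, the nonzero elements of ℤ/59ℤ form a cyclic group of order 58.
As gcd(25, 58) = 1, raising to the 25th power is a bijection on this group: if x_1^25 ≡ x_2^25 then (x_1x_2^{−1})^25 = 1, and the only element of order dividing gcd(25, 58) = 1 is 1, so x_1 = x_2.
With ψ(0) = 0 this makes ψ injective on all of ℤ/59ℤ, hence bijective (finite equal-size domain and codomain). In particular ψ is surjective.
Since ψ is surjective, we find the preimage of 45. The inverse of x ↦ x^25 on (ℤ/59ℤ)^× is x ↦ x^7, because 25·7 = 175 = 3·58 + 1 ≡ 1 (mod 58) and x^{58} = 1 for x ≠ 0 (Fermat). So ψ⁻¹(45) = 45^7 mod 59.
Repeated squaring mod 59: 45^1 ≡ 45, 45^2 ≡ 45² = 2025 ≡ 19, 45^4 ≡ 19² = 361 ≡ 7. Since 7 = 4 + 2 + 1, 45^7 ≡ 7·19·45: 7·19 = 133 ≡ 15, then 15·45 = 675 ≡ 26. So 45^7 ≡ 26 (mod 59).
Hence ψ⁻¹(45) = 26.

26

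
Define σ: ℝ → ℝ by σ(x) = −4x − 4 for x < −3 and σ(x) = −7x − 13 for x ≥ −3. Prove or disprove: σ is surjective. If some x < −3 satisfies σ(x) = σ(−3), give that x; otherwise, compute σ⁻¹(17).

-21/4

Both pieces are strictly decreasing (slopes −4 and −7), so each is injective on its own interval.
The left piece maps (−∞, −3) onto (8, ∞); the right piece maps [−3, ∞) onto (−∞, 8].
These images together cover ℝ, so σ is surjective.
Because the two images are disjoint, no x < −3 has σ(x) = σ(−3), so we compute σ⁻¹(17): 17 lies in (8, ∞), so solve −4x − 4 = 17: x = (17 + 4)/(−4) = −21/4.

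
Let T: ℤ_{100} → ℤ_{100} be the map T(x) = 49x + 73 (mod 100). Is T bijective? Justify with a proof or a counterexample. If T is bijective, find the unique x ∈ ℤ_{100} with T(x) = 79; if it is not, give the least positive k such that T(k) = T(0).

94

If T(a) = T(b), then 49a ≡ 49b (mod 100). Because gcd(49, 100) = 1, we may cancel 49 to get a ≡ b (mod 100).
We now compute 49⁻¹ mod 100 explicitly. Euclid's algorithm: 100 = 2·49 + 2, 49 = 24·2 + 1; back-substituting gives 1 = 49·49 − 24·100, so 49⁻¹ ≡ 49 (mod 100).
For any y ∈ ℤ_{100}, x = 49(y − 73) mod 100 satisfies T(x) = 49·49(y − 73) + 73 ≡ y (since 49·49 ≡ 1 mod 100). So every y has a preimage.
So T is bijective.
Since T is bijective, we find T⁻¹(79): we need 49x ≡ 79 − 73 ≡ 6 (mod 100). Using 49⁻¹ = 49: x ≡ 49·6 = 294 = 2·100 + 94, so x = 94.
Check: T(94) = 49·94 + 73 = 4679 = 46·100 + 79 ≡ 79 (mod 100).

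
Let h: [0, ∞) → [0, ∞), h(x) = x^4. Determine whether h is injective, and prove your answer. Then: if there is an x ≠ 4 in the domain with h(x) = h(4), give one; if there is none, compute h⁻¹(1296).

On [0, ∞), x ↦ x^4 is strictly increasing, so h(x_1) = h(x_2) forces x_1 = x_2. Therefore h is injective.
Since x ↦ x^4 is strictly increasing on [0, ∞), it is injective there, so no x ≠ 4 in the domain has h(x) = h(4). We therefore compute h⁻¹(1296) = 1296^{1/4} = 6 (indeed 6^4 = 1296).

6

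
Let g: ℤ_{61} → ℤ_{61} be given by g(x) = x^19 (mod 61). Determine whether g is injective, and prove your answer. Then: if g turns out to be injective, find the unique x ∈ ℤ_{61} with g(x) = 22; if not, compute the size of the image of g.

Since 61 is prime, the nonzero elements of ℤ_{61} form a cyclic group of order 60.
As gcd(19, 60) = 1, raising to the 19th power is a bijection on this group: if u^19 ≡ v^19 then (uv^{−1})^19 = 1, and the only element of order dividing gcd(19, 60) = 1 is 1, so u = v.
With g(0) = 0 this makes g injective on all of ℤ_{61}, hence bijective (finite equal-size domain and codomain). In particular g is injective.
Since g is injective, we find the preimage of 22. The inverse of x ↦ x^19 on (ℤ_{61})^× is x ↦ x^19, because 19·19 = 361 = 6·60 + 1 ≡ 1 (mod 60) and x^{60} = 1 for x ≠ 0 (Fermat). So g⁻¹(22) = 22^19 mod 61.
Repeated squaring mod 61: 22^1 ≡ 22, 22^2 ≡ 22² = 484 ≡ 57, 22^4 ≡ 57² = 3249 ≡ 16, 22^8 ≡ 16² = 256 ≡ 12, 22^16 ≡ 12² = 144 ≡ 22. Since 19 = 16 + 2 + 1, 22^19 ≡ 22·57·22: 22·57 = 1254 ≡ 34, then 34·22 = 748 ≡ 16. So 22^19 ≡ 16 (mod 61).
Hence g⁻¹(22) = 16.

16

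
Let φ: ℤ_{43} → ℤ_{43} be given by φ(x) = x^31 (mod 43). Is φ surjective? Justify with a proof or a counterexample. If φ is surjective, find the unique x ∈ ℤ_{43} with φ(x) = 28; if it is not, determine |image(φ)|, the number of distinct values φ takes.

30

Since 43 is prime, the nonzero elements of ℤ_{43} form a cyclic group of order 42.
As gcd(31, 42) = 1, raising to the 31st power is a bijection on this group: if x_1^31 ≡ x_2^31 then (x_1x_2^{−1})^31 = 1, and the only element of order dividing gcd(31, 42) = 1 is 1, so x_1 = x_2.
With φ(0) = 0 this makes φ injective on all of ℤ_{43}, hence bijective (finite equal-size domain and codomain). In particular φ is surjective.
Since φ is surjective, we find the preimage of 28. The inverse of x ↦ x^31 on (ℤ_{43})^× is x ↦ x^19, because 31·19 = 589 = 14·42 + 1 ≡ 1 (mod 42) and x^{42} = 1 for x ≠ 0 (Fermat). So φ⁻¹(28) = 28^19 mod 43.
Repeated squaring mod 43: 28^1 ≡ 28, 28^2 ≡ 28² = 784 ≡ 10, 28^4 ≡ 10² = 100 ≡ 14, 28^8 ≡ 14² = 196 ≡ 24, 28^16 ≡ 24² = 576 ≡ 17. Since 19 = 16 + 2 + 1, 28^19 ≡ 17·10·28: 17·10 = 170 ≡ 41, then 41·28 = 1148 ≡ 30. So 28^19 ≡ 30 (mod 43).
Hence φ⁻¹(28) = 30.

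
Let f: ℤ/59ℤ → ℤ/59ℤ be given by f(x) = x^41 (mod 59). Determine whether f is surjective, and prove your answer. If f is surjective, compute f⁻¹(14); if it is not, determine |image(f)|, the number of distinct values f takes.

Since 59 is prime, the nonzero elements of ℤ/59ℤ form a cyclic group of order 58.
As gcd(41, 58) = 1, raising to the 41st power is a bijection on this group: if u^41 ≡ v^41 then (uv^{−1})^41 = 1, and the only element of order dividing gcd(41, 58) = 1 is 1, so u = v.
With f(0) = 0 this makes f injective on all of ℤ/59ℤ, hence bijective (finite equal-size domain and codomain). In particular f is surjective.
Since f is surjective, we find the preimage of 14. The inverse of x ↦ x^41 on (ℤ/59ℤ)^× is x ↦ x^17, because 41·17 = 697 = 12·58 + 1 ≡ 1 (mod 58) and x^{58} = 1 for x ≠ 0 (Fermat). So f⁻¹(14) = 14^17 mod 59.
Repeated squaring mod 59: 14^1 ≡ 14, 14^2 ≡ 14² = 196 ≡ 19, 14^4 ≡ 19² = 361 ≡ 7, 14^8 ≡ 7² = 49, 14^16 ≡ 49² = 2401 ≡ 41. Since 17 = 16 + 1, 14^17 ≡ 41·14: 41·14 = 574 ≡ 43. So 14^17 ≡ 43 (mod 59).
Hence f⁻¹(14) = 43.

43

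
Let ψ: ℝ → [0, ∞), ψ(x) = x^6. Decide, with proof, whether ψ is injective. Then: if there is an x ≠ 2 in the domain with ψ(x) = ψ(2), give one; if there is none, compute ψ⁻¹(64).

-2

ψ(2) = 64 = (−2)^6 = ψ(−2) (since 6 is even), with 2 ≠ −2. So ψ is not injective.
For the follow-up, such an x exists: taking x = −2 ∈ ℝ gives ψ(−2) = 64 = ψ(2) with −2 ≠ 2.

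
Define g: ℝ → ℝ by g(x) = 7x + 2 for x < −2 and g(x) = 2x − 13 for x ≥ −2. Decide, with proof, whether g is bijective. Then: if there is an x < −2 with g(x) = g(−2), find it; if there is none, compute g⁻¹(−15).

Both pieces are strictly increasing (slopes 7 and 2), so each is injective on its own interval.
The left piece maps (−∞, −2) onto (−∞, −12); the right piece maps [−2, ∞) onto [−17, ∞).
These images overlap. In particular g(−2) = −17 (right piece), and solving 7x + 2 = −17 on the left piece gives x = −19/7 < −2.
So g(−19/7) = g(−2) with −19/7 ≠ −2, and g is not injective, hence not bijective. This x = −19/7 is the requested value below −2.

-19/7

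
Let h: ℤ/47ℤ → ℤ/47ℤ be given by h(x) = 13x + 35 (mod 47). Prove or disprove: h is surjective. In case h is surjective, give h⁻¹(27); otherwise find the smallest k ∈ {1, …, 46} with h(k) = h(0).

Since gcd(13, 47) = 1, 13 is invertible modulo 47. Euclid's algorithm: 47 = 3·13 + 8, 13 = 1·8 + 5, 8 = 1·5 + 3, 5 = 1·3 + 2, 3 = 1·2 + 1; back-substituting gives 1 = 29·13 − 8·47, so 13⁻¹ ≡ 29 (mod 47).
For any y ∈ ℤ/47ℤ, x = 29(y − 35) mod 47 satisfies h(x) = 13·29(y − 35) + 35 ≡ y (since 13·29 ≡ 1 mod 47). So every y has a preimage.
Therefore h is surjective.
Since h is surjective, we compute h⁻¹(27): solve 13x + 35 ≡ 27 (mod 47), i.e. 13x ≡ 39 (mod 47).
Multiplying by 13⁻¹ = 29 gives x ≡ 29·39 = 1131 = 24·47 + 3 ≡ 3 (mod 47).
Check: h(3) = 13·3 + 35 = 74 = 1·47 + 27 ≡ 27 (mod 47).

3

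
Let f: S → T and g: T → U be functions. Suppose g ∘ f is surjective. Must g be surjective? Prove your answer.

surjective

Let c ∈ U. Since g ∘ f is surjective, some a ∈ S has g(f(a)) = c. Then b = f(a) ∈ T satisfies g(b) = c. So g is surjective.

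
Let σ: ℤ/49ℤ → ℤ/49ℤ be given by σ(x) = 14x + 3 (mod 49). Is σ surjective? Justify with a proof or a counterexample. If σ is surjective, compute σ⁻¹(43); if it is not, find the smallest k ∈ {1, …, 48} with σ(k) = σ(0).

Since gcd(14, 49) = 7, we have 14x ≡ 0 (mod 7) for all x, so σ(x) ≡ 3 (mod 7).
But 0 ≢ 3 (mod 7), so 0 ∈ ℤ/49ℤ has no preimage. So σ is not surjective.
Since σ is not surjective, we find the least positive k with σ(k) = σ(0): this means 14k ≡ 0 (mod 49), i.e. 49 ∣ 14k. Since gcd(14, 49) = 7, dividing through by 7 this holds exactly when 7 ∣ 2k, and as gcd(2, 7) = 1, exactly when 7 ∣ k.
The smallest positive such k is 7.

7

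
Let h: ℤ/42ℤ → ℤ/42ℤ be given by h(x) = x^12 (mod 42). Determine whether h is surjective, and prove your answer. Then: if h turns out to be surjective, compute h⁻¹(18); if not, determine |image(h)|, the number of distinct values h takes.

h(2): Repeated squaring mod 42: 2^1 ≡ 2, 2^2 ≡ 2² = 4, 2^4 ≡ 4² = 16, 2^8 ≡ 16² = 256 ≡ 4. Since 12 = 8 + 4, 2^12 ≡ 4·16: 4·16 = 64 ≡ 22. So 2^12 ≡ 22 (mod 42).
h(4): Repeated squaring mod 42: 4^1 ≡ 4, 4^2 ≡ 4² = 16, 4^4 ≡ 16² = 256 ≡ 4, 4^8 ≡ 4² = 16. Since 12 = 8 + 4, 4^12 ≡ 16·4: 16·4 = 64 ≡ 22. So 4^12 ≡ 22 (mod 42).
So h(2) = h(4) = 22 while 2 ≠ 4, hence h is not injective.
A non-injective map from the 42-element set ℤ/42ℤ to itself takes at most 41 distinct values, so it cannot be surjective. So h is not surjective.
Since h is not surjective, we determine |image(h)|. Computing x^12 mod 42 for each x (by repeated squaring, reducing mod 42 at every step), the values h(0), h(1), …, h(41) are: 0, 1, 22, 15, 22, 1, 36, 7, 22, 15, 22, 1, 36, 1, 28, 15, 22, 1, 36, 1, 22, 21, 22, 1, 36, 1, 22, 15, 28, 1, 36, 1, 22, 15, 22, 7, 36, 1, 22, 15, 22, 1.
The distinct values are {0, 1, 7, 15, 21, 22, 28, 36}; there are 8 of them.

8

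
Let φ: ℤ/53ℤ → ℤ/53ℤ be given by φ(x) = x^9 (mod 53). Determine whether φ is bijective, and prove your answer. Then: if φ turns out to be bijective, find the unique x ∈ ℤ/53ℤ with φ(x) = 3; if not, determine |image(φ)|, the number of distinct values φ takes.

Since 53 is prime, the nonzero elements of ℤ/53ℤ form a cyclic group of order 52.
As gcd(9, 52) = 1, raising to the 9th power is a bijection on this group: if x_1^9 ≡ x_2^9 then (x_1x_2^{−1})^9 = 1, and the only element of order dividing gcd(9, 52) = 1 is 1, so x_1 = x_2.
With φ(0) = 0 this makes φ injective on all of ℤ/53ℤ, hence bijective (finite equal-size domain and codomain). In particular φ is bijective.
Since φ is bijective, we find the preimage of 3. The inverse of x ↦ x^9 on (ℤ/53ℤ)^× is x ↦ x^29, because 9·29 = 261 = 5·52 + 1 ≡ 1 (mod 52) and x^{52} = 1 for x ≠ 0 (Fermat). So φ⁻¹(3) = 3^29 mod 53.
Repeated squaring mod 53: 3^1 ≡ 3, 3^2 ≡ 3² = 9, 3^4 ≡ 9² = 81 ≡ 28, 3^8 ≡ 28² = 784 ≡ 42, 3^16 ≡ 42² = 1764 ≡ 15. Since 29 = 16 + 8 + 4 + 1, 3^29 ≡ 15·42·28·3: 15·42 = 630 ≡ 47, then 47·28 = 1316 ≡ 44, then 44·3 = 132 ≡ 26. So 3^29 ≡ 26 (mod 53).
Hence φ⁻¹(3) = 26.

26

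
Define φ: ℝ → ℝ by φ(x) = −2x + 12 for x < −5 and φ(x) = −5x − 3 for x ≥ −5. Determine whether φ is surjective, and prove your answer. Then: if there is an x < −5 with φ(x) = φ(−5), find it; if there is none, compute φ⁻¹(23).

Both pieces are strictly decreasing (slopes −2 and −5), so each is injective on its own interval.
The left piece maps (−∞, −5) onto (22, ∞); the right piece maps [−5, ∞) onto (−∞, 22].
These images together cover ℝ, so φ is surjective.
Because the two images are disjoint, no x < −5 has φ(x) = φ(−5), so we compute φ⁻¹(23): 23 lies in (22, ∞), so solve −2x + 12 = 23: x = (23 − 12)/(−2) = −11/2.

-11/2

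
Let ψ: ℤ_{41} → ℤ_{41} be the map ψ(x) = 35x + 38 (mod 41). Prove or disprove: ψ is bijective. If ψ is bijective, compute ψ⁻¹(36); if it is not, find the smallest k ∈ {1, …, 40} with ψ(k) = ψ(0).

14

Suppose ψ(x_1) = ψ(x_2) in ℤ_{41}. Then 35x_1 + 38 ≡ 35x_2 + 38 (mod 41), therefore 35(x_1 − x_2) ≡ 0 (mod 41).
Since gcd(35, 41) = 1, 35 is invertible modulo 41, hence x_1 − x_2 ≡ 0 (mod 41), i.e. x_1 = x_2.
We now compute 35⁻¹ mod 41 explicitly. Euclid's algorithm: 41 = 1·35 + 6, 35 = 5·6 + 5, 6 = 1·5 + 1; back-substituting gives 1 = 34·35 − 29·41, so 35⁻¹ ≡ 34 (mod 41).
For any y ∈ ℤ_{41}, x = 34(y − 38) mod 41 satisfies ψ(x) = 35·34(y − 38) + 38 ≡ y (since 35·34 ≡ 1 mod 41). So every y has a preimage.
Thus ψ is bijective.
Since ψ is bijective, we compute ψ⁻¹(36): solve 35x + 38 ≡ 36 (mod 41), i.e. 35x ≡ 39 (mod 41).
Multiplying by 35⁻¹ = 34 gives x ≡ 34·39 = 1326 = 32·41 + 14 ≡ 14 (mod 41).
Check: ψ(14) = 35·14 + 38 = 528 = 12·41 + 36 ≡ 36 (mod 41).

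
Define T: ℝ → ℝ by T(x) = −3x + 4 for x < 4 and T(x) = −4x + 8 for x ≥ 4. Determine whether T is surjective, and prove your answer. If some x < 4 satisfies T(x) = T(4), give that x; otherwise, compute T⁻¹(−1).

5/3

Both pieces are strictly decreasing (slopes −3 and −4), so each is injective on its own interval.
The left piece maps (−∞, 4) onto (−8, ∞); the right piece maps [4, ∞) onto (−∞, −8].
These images together cover ℝ, so T is surjective.
Because the two images are disjoint, no x < 4 has T(x) = T(4), so we compute T⁻¹(−1): −1 lies in (−8, ∞), so solve −3x + 4 = −1: x = (−1 − 4)/(−3) = 5/3.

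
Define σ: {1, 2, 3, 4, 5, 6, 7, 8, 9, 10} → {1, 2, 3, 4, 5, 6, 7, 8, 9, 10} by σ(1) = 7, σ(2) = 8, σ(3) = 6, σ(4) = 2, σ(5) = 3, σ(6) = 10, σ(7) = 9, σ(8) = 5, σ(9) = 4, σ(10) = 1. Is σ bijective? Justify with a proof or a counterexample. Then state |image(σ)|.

10

The values 7, 8, 6, 2, 3, 10, 9, 5, 4, 1 are a permutation of {1, 2, 3, 4, 5, 6, 7, 8, 9, 10}: each element appears exactly once.
So σ is injective and surjective, hence bijective.
The image of σ is {1, 2, 3, 4, 5, 6, 7, 8, 9, 10}, which has 10 elements.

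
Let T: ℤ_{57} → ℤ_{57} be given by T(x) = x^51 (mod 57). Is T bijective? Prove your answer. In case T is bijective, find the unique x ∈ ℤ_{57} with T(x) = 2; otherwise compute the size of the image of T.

T(1) = 1^51 = 1.
T(7): Repeated squaring mod 57: 7^1 ≡ 7, 7^2 ≡ 7² = 49, 7^4 ≡ 49² = 2401 ≡ 7, 7^8 ≡ 7² = 49, 7^16 ≡ 49² = 2401 ≡ 7, 7^32 ≡ 7² = 49. Since 51 = 32 + 16 + 2 + 1, 7^51 ≡ 49·7·49·7: 49·7 = 343 ≡ 1, then 1·49 = 49, then 49·7 = 343 ≡ 1. So 7^51 ≡ 1 (mod 57).
So T(1) = T(7) = 1 while 1 ≠ 7, hence T is not injective, hence not bijective.
Since T is not bijective, we determine |image(T)|. Computing x^51 mod 57 for each x (by repeated squaring, reducing mod 57 at every step), the values T(0), T(1), …, T(56) are: 0, 1, 50, 12, 49, 26, 30, 1, 56, 30, 46, 20, 18, 46, 50, 27, 7, 26, 18, 19, 20, 12, 31, 11, 45, 49, 20, 18, 49, 8, 39, 37, 8, 12, 46, 26, 45, 37, 38, 39, 31, 50, 30, 7, 11, 39, 37, 11, 27, 1, 56, 27, 31, 8, 45, 7, 56.
The distinct values are {0, 1, 7, 8, 11, 12, 18, 19, 20, 26, 27, 30, 31, 37, 38, 39, 45, 46, 49, 50, 56}; there are 21 of them.

21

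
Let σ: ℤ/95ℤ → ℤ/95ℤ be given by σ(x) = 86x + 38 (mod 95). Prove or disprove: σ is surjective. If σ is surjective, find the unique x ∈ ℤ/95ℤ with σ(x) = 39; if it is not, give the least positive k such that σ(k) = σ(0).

21

Since gcd(86, 95) = 1, 86 is invertible modulo 95. Euclid's algorithm: 95 = 1·86 + 9, 86 = 9·9 + 5, 9 = 1·5 + 4, 5 = 1·4 + 1; back-substituting gives 1 = 21·86 − 19·95, so 86⁻¹ ≡ 21 (mod 95).
For any y ∈ ℤ/95ℤ, x = 21(y − 38) mod 95 satisfies σ(x) = 86·21(y − 38) + 38 ≡ y (since 86·21 ≡ 1 mod 95). So every y has a preimage.
Thus σ is surjective.
Since σ is surjective, we compute σ⁻¹(39): solve 86x + 38 ≡ 39 (mod 95), i.e. 86x ≡ 1 (mod 95).
Multiplying by 86⁻¹ = 21 gives x ≡ 21·1 = 21 ≡ 21 (mod 95).
Check: σ(21) = 86·21 + 38 = 1844 = 19·95 + 39 ≡ 39 (mod 95).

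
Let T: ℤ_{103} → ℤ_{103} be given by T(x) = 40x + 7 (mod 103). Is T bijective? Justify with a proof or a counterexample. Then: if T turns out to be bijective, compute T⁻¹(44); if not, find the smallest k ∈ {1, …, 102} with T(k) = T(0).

55

Suppose T(x_1) = T(x_2) in ℤ_{103}. Then 40x_1 + 7 ≡ 40x_2 + 7 (mod 103), so 40(x_1 − x_2) ≡ 0 (mod 103).
Since gcd(40, 103) = 1, 40 is invertible modulo 103, thus x_1 − x_2 ≡ 0 (mod 103), i.e. x_1 = x_2.
We now compute 40⁻¹ mod 103 explicitly. Euclid's algorithm: 103 = 2·40 + 23, 40 = 1·23 + 17, 23 = 1·17 + 6, 17 = 2·6 + 5, 6 = 1·5 + 1; back-substituting gives 1 = 85·40 − 33·103, so 40⁻¹ ≡ 85 (mod 103).
Then y ↦ 85(y − 7) is a two-sided inverse to T, so every y ∈ ℤ_{103} has a preimage.
Hence T is bijective.
Since T is bijective, we compute T⁻¹(44): solve 40x + 7 ≡ 44 (mod 103), i.e. 40x ≡ 37 (mod 103).
Multiplying by 40⁻¹ = 85 gives x ≡ 85·37 = 3145 = 30·103 + 55 ≡ 55 (mod 103).
Check: T(55) = 40·55 + 7 = 2207 = 21·103 + 44 ≡ 44 (mod 103).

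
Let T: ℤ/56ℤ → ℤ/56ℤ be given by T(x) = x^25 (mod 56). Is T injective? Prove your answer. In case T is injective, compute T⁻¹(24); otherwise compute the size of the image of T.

35

T(0) = 0^25 = 0.
T(14): Repeated squaring mod 56: 14^1 ≡ 14, 14^2 ≡ 14² = 196 ≡ 28, 14^4 ≡ 28² = 784 ≡ 0, 14^8 ≡ 0² = 0, 14^16 ≡ 0² = 0. Since 25 = 16 + 8 + 1, 14^25 ≡ 0·0·14: 0·0 = 0, then 0·14 = 0. So 14^25 ≡ 0 (mod 56).
So T(0) = T(14) = 0 while 0 ≠ 14, so T is not injective.
Since T is not injective, we determine |image(T)|. Computing x^25 mod 56 for each x (by repeated squaring, reducing mod 56 at every step), the values T(0), T(1), …, T(55) are: 0, 1, 16, 3, 32, 5, 48, 7, 8, 9, 24, 11, 40, 13, 0, 15, 16, 17, 32, 19, 48, 21, 8, 23, 24, 25, 40, 27, 0, 29, 16, 31, 32, 33, 48, 35, 8, 37, 24, 39, 40, 41, 0, 43, 16, 45, 32, 47, 48, 49, 8, 51, 24, 53, 40, 55.
The distinct values are {0, 1, 3, 5, 7, 8, 9, 11, 13, 15, 16, 17, 19, 21, 23, 24, 25, 27, 29, 31, 32, 33, 35, 37, 39, 40, 41, 43, 45, 47, 48, 49, 51, 53, 55}; there are 35 of them.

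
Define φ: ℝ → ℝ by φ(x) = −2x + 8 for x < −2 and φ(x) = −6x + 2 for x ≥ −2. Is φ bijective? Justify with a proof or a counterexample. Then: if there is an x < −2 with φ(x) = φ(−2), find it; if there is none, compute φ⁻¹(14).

-3

Both pieces are strictly decreasing (slopes −2 and −6), so each is injective on its own interval.
The left piece maps (−∞, −2) onto (12, ∞); the right piece maps [−2, ∞) onto (−∞, 14].
These images overlap. In particular φ(−2) = 14 (right piece), and solving −2x + 8 = 14 on the left piece gives x = −3 < −2.
So φ(−3) = φ(−2) with −3 ≠ −2, and φ is not injective, hence not bijective. This x = −3 is the requested value below −2.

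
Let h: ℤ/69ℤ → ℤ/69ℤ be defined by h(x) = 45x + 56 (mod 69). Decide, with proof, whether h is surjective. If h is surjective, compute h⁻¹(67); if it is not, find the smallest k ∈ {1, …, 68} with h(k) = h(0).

23

Recall that h is surjective if every y in the codomain equals h(x) for some x in the domain.
Since gcd(45, 69) = 3, we have 45x ≡ 0 (mod 3) for all x, so h(x) ≡ 2 (mod 3).
But 0 ≢ 2 (mod 3), so 0 ∈ ℤ/69ℤ has no preimage. Thus h is not surjective.
Since h is not surjective, we find the least positive k with h(k) = h(0): this means 45k ≡ 0 (mod 69), i.e. 69 ∣ 45k. Since gcd(45, 69) = 3, dividing through by 3 this holds exactly when 23 ∣ 15k, and as gcd(15, 23) = 1, exactly when 23 ∣ k.
The smallest positive such k is 23.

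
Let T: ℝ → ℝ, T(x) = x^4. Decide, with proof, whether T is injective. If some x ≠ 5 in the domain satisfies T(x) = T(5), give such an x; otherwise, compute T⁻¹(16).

T(5) = 625 = (−5)^4 = T(−5) (since 4 is even), with 5 ≠ −5. So T is not injective.
For the follow-up, such an x exists: taking x = −5 ∈ ℝ gives T(−5) = 625 = T(5) with −5 ≠ 5.

-5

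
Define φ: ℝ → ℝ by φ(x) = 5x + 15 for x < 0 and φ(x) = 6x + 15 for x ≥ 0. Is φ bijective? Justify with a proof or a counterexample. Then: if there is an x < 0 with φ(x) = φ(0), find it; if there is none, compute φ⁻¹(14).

Both pieces are strictly increasing (slopes 5 and 6), so each is injective on its own interval.
The left piece maps (−∞, 0) onto (−∞, 15); the right piece maps [0, ∞) onto [15, ∞).
Since 15 = 15, the images partition ℝ: φ is injective and surjective, hence bijective.
Because the two images are disjoint, no x < 0 has φ(x) = φ(0), so we compute φ⁻¹(14): 14 lies in (−∞, 15), so solve 5x + 15 = 14: x = (14 − 15)/5 = −1/5.

-1/5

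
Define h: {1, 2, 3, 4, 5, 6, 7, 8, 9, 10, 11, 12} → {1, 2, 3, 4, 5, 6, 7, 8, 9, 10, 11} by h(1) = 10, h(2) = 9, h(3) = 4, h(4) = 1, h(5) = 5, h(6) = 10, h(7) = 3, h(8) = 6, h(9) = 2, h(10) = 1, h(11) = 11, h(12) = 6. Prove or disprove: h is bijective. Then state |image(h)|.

h(1) = 10 = h(6) with 1 ≠ 6, so h is not injective, hence not bijective.
The image of h is {1, 2, 3, 4, 5, 6, 9, 10, 11}, which has 9 elements.

9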